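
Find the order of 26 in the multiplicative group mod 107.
106

107 is prime, so ord(26) divides φ(107) = 106.
Divisors of 106: 1, 2, 53, 106.
Repeated squaring: 26^1 ≡ 26, 26^2 ≡ 34, 26^4 ≡ 86, 26^8 ≡ 13, 26^16 ≡ 62, 26^32 ≡ 99, 26^64 ≡ 64 (mod 107).
Test 26^d mod 107 for each divisor d in increasing order:
26^1 ≡ 26
26^2 ≡ 34
26^53 = 26^32·26^16·26^4·26^1 ≡ 106
26^106 = 26^64·26^32·26^8·26^2 ≡ 1  ← first divisor giving 1
The order is 106.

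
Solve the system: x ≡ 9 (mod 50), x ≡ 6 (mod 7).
209

Using Chinese Remainder Theorem:
M = 50 × 7 = 350
M1 = 7, M2 = 50
y1 = 7^(-1) mod 50 = 43
y2 = 50^(-1) mod 7 = 1
x = (9×7×43 + 6×50×1) mod 350 = 209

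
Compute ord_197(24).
49

197 is prime, so ord(24) divides φ(197) = 196.
Divisors of 196: 1, 2, 4, 7, 14, 28, 49, 98, 196.
Repeated squaring: 24^1 ≡ 24, 24^2 ≡ 182, 24^4 ≡ 28, 24^8 ≡ 193, 24^16 ≡ 16, 24^32 ≡ 59, 24^64 ≡ 132, 24^128 ≡ 88 (mod 197).
Test 24^d mod 197 for each divisor d in increasing order:
24^1 ≡ 24
24^2 ≡ 182
24^4 ≡ 28
24^7 = 24^4·24^2·24^1 ≡ 164
24^14 = 24^8·24^4·24^2 ≡ 104
24^28 = 24^16·24^8·24^4 ≡ 178
24^49 = 24^32·24^16·24^1 ≡ 1  ← first divisor giving 1
The order is 49.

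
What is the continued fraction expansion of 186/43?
[4; 3, 14]

Euclidean algorithm steps:
186 = 4 × 43 + 14
43 = 3 × 14 + 1
14 = 14 × 1 + 0
Continued fraction: [4; 3, 14]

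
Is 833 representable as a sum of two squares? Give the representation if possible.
7² + 28² (a=7, b=28)

Factorization: 833 = 7^2 × 17
By Fermat: n is sum of two squares iff every prime p ≡ 3 (mod 4) appears to even power.
All primes ≡ 3 (mod 4) appear to even power.
Search a = 0, 1, 2, … for 833 - a² a perfect square: first hit at a = 7: 833 - 49 = 784 = 28².
833 = 7² + 28² = 49 + 784 ✓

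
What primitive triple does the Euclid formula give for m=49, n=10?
(2301, 980, 2501)

Euclid's formula: a = m² - n², b = 2mn, c = m² + n²
m = 49, n = 10
a = 49² - 10² = 2401 - 100 = 2301
b = 2 × 49 × 10 = 980
c = 49² + 10² = 2401 + 100 = 2501
Verification: 2301² + 980² = 5294601 + 960400 = 6255001 = 2501² ✓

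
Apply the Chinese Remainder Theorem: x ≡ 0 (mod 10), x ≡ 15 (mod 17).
100

Using Chinese Remainder Theorem:
M = 10 × 17 = 170
M1 = 17, M2 = 10
y1 = 17^(-1) mod 10 = 3
y2 = 10^(-1) mod 17 = 12
x = (0×17×3 + 15×10×12) mod 170 = 100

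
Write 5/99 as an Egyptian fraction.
1/20 + 1/1980

Greedy algorithm:
5/99: ceiling(99/5) = 20, use 1/20
1/1980: ceiling(1980/1) = 1980, use 1/1980
Result: 5/99 = 1/20 + 1/1980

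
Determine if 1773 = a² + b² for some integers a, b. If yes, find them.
3² + 42² (a=3, b=42)

Factorization: 1773 = 3^2 × 197
By Fermat: n is sum of two squares iff every prime p ≡ 3 (mod 4) appears to even power.
All primes ≡ 3 (mod 4) appear to even power.
Search a = 0, 1, 2, … for 1773 - a² a perfect square: first hit at a = 3: 1773 - 9 = 1764 = 42².
1773 = 3² + 42² = 9 + 1764 ✓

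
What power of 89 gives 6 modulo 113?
17

Baby-step giant-step with step n = ⌈√113⌉ = 11.
Baby steps 89^j mod 113 (j:value) for j=0..10: 0:1, 1:89, 2:11, 3:75, 4:8, 5:34, 6:88, 7:35, 8:64, 9:46, 10:26.
Giant-step multiplier: 89^(-11) ≡ 89^(112-11) = 89^101 ≡ 90 (mod 113).
Giant steps γ_i = 6·90^i mod 113: γ_0=6, γ_1=88 (in table at j=6).
x = i·n + j = 1·11 + 6 = 17.
Check: 89^17 ≡ 6 (mod 113).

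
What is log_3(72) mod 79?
14

Baby-step giant-step with step n = ⌈√79⌉ = 9.
Baby steps 3^j mod 79 (j:value) for j=0..8: 0:1, 1:3, 2:9, 3:27, 4:2, 5:6, 6:18, 7:54, 8:4.
Giant-step multiplier: 3^(-9) ≡ 3^(78-9) = 3^69 ≡ 33 (mod 79).
Giant steps γ_i = 72·33^i mod 79: γ_0=72, γ_1=6 (in table at j=5).
x = i·n + j = 1·9 + 5 = 14.
Check: 3^14 ≡ 72 (mod 79).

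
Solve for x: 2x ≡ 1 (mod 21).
11

gcd(2, 21) = 1, so the inverse exists.
Extended Euclidean algorithm on (21, 2):
21 = 10 × 2 + 1  ⟹  1 = (1)·21 + (-10)·2
So (-10)·2 ≡ 1 (mod 21), i.e. 2^(-1) ≡ -10 ≡ 11 (mod 21).
Check: 2 × 11 = 22 ≡ 1 (mod 21)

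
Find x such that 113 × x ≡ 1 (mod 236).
165

gcd(113, 236) = 1, so the inverse exists.
Extended Euclidean algorithm on (236, 113):
236 = 2 × 113 + 10  ⟹  10 = (1)·236 + (-2)·113
113 = 11 × 10 + 3  ⟹  3 = (-11)·236 + (23)·113
10 = 3 × 3 + 1  ⟹  1 = (34)·236 + (-71)·113
So (-71)·113 ≡ 1 (mod 236), i.e. 113^(-1) ≡ -71 ≡ 165 (mod 236).
Check: 113 × 165 = 18645 ≡ 1 (mod 236)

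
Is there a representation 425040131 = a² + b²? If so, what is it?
Not possible

Factorization: 425040131 = 61 × 191^3
By Fermat: n is sum of two squares iff every prime p ≡ 3 (mod 4) appears to even power.
Prime(s) ≡ 3 (mod 4) with odd exponent: [(191, 3)]
Therefore 425040131 cannot be expressed as a² + b².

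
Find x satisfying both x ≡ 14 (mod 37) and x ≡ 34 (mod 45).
754

Using Chinese Remainder Theorem:
M = 37 × 45 = 1665
M1 = 45, M2 = 37
y1 = 45^(-1) mod 37 = 14
y2 = 37^(-1) mod 45 = 28
x = (14×45×14 + 34×37×28) mod 1665 = 754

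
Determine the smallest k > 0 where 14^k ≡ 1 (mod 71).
10

71 is prime, so ord(14) divides φ(71) = 70.
Divisors of 70: 1, 2, 5, 7, 10, 14, 35, 70.
Repeated squaring: 14^1 ≡ 14, 14^2 ≡ 54, 14^4 ≡ 5, 14^8 ≡ 25, 14^16 ≡ 57, 14^32 ≡ 54, 14^64 ≡ 5 (mod 71).
Test 14^d mod 71 for each divisor d in increasing order:
14^1 ≡ 14
14^2 ≡ 54
14^5 = 14^4·14^1 ≡ 70
14^7 = 14^4·14^2·14^1 ≡ 17
14^10 = 14^8·14^2 ≡ 1  ← first divisor giving 1
The order is 10.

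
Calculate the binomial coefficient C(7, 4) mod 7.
0

Using Lucas' theorem:
Write n=7 and k=4 in base 7:
n in base 7: [1, 0]
k in base 7: [0, 4]
C(7,4) mod 7 = ∏ C(n_i, k_i) mod 7
Digit binomials (mod 7): C(1,0) = 1; C(0,4) = 0 (k_i > n_i)
Product: 1 × 0 = 0 ≡ 0 (mod 7)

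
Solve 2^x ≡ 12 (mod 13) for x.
6

Baby-step giant-step with step n = ⌈√13⌉ = 4.
Baby steps 2^j mod 13 (j:value) for j=0..3: 0:1, 1:2, 2:4, 3:8.
Giant-step multiplier: 2^(-4) ≡ 2^(12-4) = 2^8 ≡ 9 (mod 13).
Giant steps γ_i = 12·9^i mod 13: γ_0=12, γ_1=4 (in table at j=2).
x = i·n + j = 1·4 + 2 = 6.
Check: 2^6 ≡ 12 (mod 13).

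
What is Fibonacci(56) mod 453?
159

Matrix identity: Q^n = [[F_(n+1), F_n], [F_n, F_(n-1)]] with Q = [[1,1],[1,0]].
n = 56 = 111000₂. Square-and-multiply, entries mod 453:
Q^1 = [[1,1],[1,0]]
Q^3 = (Q^1)²·Q = [[3,2],[2,1]]
Q^7 = (Q^3)²·Q = [[21,13],[13,8]]
Q^14 = (Q^7)² = [[157,377],[377,233]]
Q^28 = (Q^14)² = [[74,258],[258,269]]
Q^56 = (Q^28)² = [[13,159],[159,307]]
F_56 mod 453 = Q^56[0][1] = 159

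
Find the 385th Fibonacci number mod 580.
245

Matrix identity: Q^n = [[F_(n+1), F_n], [F_n, F_(n-1)]] with Q = [[1,1],[1,0]].
n = 385 = 110000001₂. Square-and-multiply, entries mod 580:
Q^1 = [[1,1],[1,0]]
Q^3 = (Q^1)²·Q = [[3,2],[2,1]]
Q^6 = (Q^3)² = [[13,8],[8,5]]
Q^12 = (Q^6)² = [[233,144],[144,89]]
Q^24 = (Q^12)² = [[205,548],[548,237]]
Q^48 = (Q^24)² = [[129,356],[356,353]]
Q^96 = (Q^48)² = [[117,492],[492,205]]
Q^192 = (Q^96)² = [[553,84],[84,469]]
Q^385 = (Q^192)²·Q = [[253,245],[245,8]]
F_385 mod 580 = Q^385[0][1] = 245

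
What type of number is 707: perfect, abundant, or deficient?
deficient

Proper divisors of 707: sum = 1 + 7 + 101 = 109
Since 109 < 707, 707 is deficient.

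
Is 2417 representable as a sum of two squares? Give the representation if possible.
4² + 49² (a=4, b=49)

Factorization: 2417 = 2417
By Fermat: n is sum of two squares iff every prime p ≡ 3 (mod 4) appears to even power.
All primes ≡ 3 (mod 4) appear to even power.
Search a = 0, 1, 2, … for 2417 - a² a perfect square: first hit at a = 4: 2417 - 16 = 2401 = 49².
2417 = 4² + 49² = 16 + 2401 ✓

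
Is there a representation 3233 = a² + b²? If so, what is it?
23² + 52² (a=23, b=52)

Factorization: 3233 = 53 × 61
By Fermat: n is sum of two squares iff every prime p ≡ 3 (mod 4) appears to even power.
All primes ≡ 3 (mod 4) appear to even power.
Search a = 0, 1, 2, … for 3233 - a² a perfect square: first hit at a = 23: 3233 - 529 = 2704 = 52².
3233 = 23² + 52² = 529 + 2704 ✓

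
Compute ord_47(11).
46

47 is prime, so ord(11) divides φ(47) = 46.
Divisors of 46: 1, 2, 23, 46.
Repeated squaring: 11^1 ≡ 11, 11^2 ≡ 27, 11^4 ≡ 24, 11^8 ≡ 12, 11^16 ≡ 3, 11^32 ≡ 9 (mod 47).
Test 11^d mod 47 for each divisor d in increasing order:
11^1 ≡ 11
11^2 ≡ 27
11^23 = 11^16·11^4·11^2·11^1 ≡ 46
11^46 = 11^32·11^8·11^4·11^2 ≡ 1  ← first divisor giving 1
The order is 46.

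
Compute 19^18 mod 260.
181

Repeated squaring. Binary of 18 = 10010.
19^1 ≡ 19 (mod 260); 19^2 ≡ 101 (mod 260); 19^4 ≡ 61 (mod 260); 19^8 ≡ 81 (mod 260); 19^16 ≡ 61 (mod 260)
19^18 = 19^2 × 19^16 ≡ 181 (mod 260)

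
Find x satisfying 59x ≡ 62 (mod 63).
x ≡ 16 (mod 63)

gcd(59, 63) = 1, which divides 62, so solutions exist.
Find 59^(-1) mod 63 by the extended Euclidean algorithm:
63 = 1 × 59 + 4  ⟹  4 = (1)·63 + (-1)·59
59 = 14 × 4 + 3  ⟹  3 = (-14)·63 + (15)·59
4 = 1 × 3 + 1  ⟹  1 = (15)·63 + (-16)·59
So (-16)·59 ≡ 1 (mod 63), i.e. 59^(-1) ≡ -16 ≡ 47 (mod 63).
x ≡ 47 × 62 = 2914 ≡ 16 (mod 63).
Check: 59 × 16 = 944 ≡ 62 (mod 63).
Unique solution: x ≡ 16 (mod 63)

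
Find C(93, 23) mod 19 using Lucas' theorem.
1

Using Lucas' theorem:
Write n=93 and k=23 in base 19:
n in base 19: [4, 17]
k in base 19: [1, 4]
C(93,23) mod 19 = ∏ C(n_i, k_i) mod 19
Digit binomials (mod 19): C(4,1) = 4; C(17,4) = 2380 ≡ 5
Product: 4 × 5 = 20 ≡ 1 (mod 19)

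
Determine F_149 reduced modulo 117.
86

Matrix identity: Q^n = [[F_(n+1), F_n], [F_n, F_(n-1)]] with Q = [[1,1],[1,0]].
n = 149 = 10010101₂. Square-and-multiply, entries mod 117:
Q^1 = [[1,1],[1,0]]
Q^2 = (Q^1)² = [[2,1],[1,1]]
Q^4 = (Q^2)² = [[5,3],[3,2]]
Q^9 = (Q^4)²·Q = [[55,34],[34,21]]
Q^18 = (Q^9)² = [[86,10],[10,76]]
Q^37 = (Q^18)²·Q = [[107,8],[8,99]]
Q^74 = (Q^37)² = [[47,10],[10,37]]
Q^149 = (Q^74)²·Q = [[107,86],[86,21]]
F_149 mod 117 = Q^149[0][1] = 86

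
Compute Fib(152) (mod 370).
259

Matrix identity: Q^n = [[F_(n+1), F_n], [F_n, F_(n-1)]] with Q = [[1,1],[1,0]].
n = 152 = 10011000₂. Square-and-multiply, entries mod 370:
Q^1 = [[1,1],[1,0]]
Q^2 = (Q^1)² = [[2,1],[1,1]]
Q^4 = (Q^2)² = [[5,3],[3,2]]
Q^9 = (Q^4)²·Q = [[55,34],[34,21]]
Q^19 = (Q^9)²·Q = [[105,111],[111,364]]
Q^38 = (Q^19)² = [[36,259],[259,147]]
Q^76 = (Q^38)² = [[297,37],[37,260]]
Q^152 = (Q^76)² = [[38,259],[259,149]]
F_152 mod 370 = Q^152[0][1] = 259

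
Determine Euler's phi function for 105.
48

105 = 3 × 5 × 7
φ(n) = n × ∏(1 - 1/p) for each prime p dividing n
φ(105) = 105 × (1 - 1/3) × (1 - 1/5) × (1 - 1/7) = 48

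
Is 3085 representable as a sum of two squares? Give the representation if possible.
13² + 54² (a=13, b=54)

Factorization: 3085 = 5 × 617
By Fermat: n is sum of two squares iff every prime p ≡ 3 (mod 4) appears to even power.
All primes ≡ 3 (mod 4) appear to even power.
Search a = 0, 1, 2, … for 3085 - a² a perfect square: first hit at a = 13: 3085 - 169 = 2916 = 54².
3085 = 13² + 54² = 169 + 2916 ✓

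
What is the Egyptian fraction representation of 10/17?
1/2 + 1/12 + 1/204

Greedy algorithm:
10/17: ceiling(17/10) = 2, use 1/2
3/34: ceiling(34/3) = 12, use 1/12
1/204: ceiling(204/1) = 204, use 1/204
Result: 10/17 = 1/2 + 1/12 + 1/204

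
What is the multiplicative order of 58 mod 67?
22

67 is prime, so ord(58) divides φ(67) = 66.
Divisors of 66: 1, 2, 3, 6, 11, 22, 33, 66.
Repeated squaring: 58^1 ≡ 58, 58^2 ≡ 14, 58^4 ≡ 62, 58^8 ≡ 25, 58^16 ≡ 22, 58^32 ≡ 15, 58^64 ≡ 24 (mod 67).
Test 58^d mod 67 for each divisor d in increasing order:
58^1 ≡ 58
58^2 ≡ 14
58^3 = 58^2·58^1 ≡ 8
58^6 = 58^4·58^2 ≡ 64
58^11 = 58^8·58^2·58^1 ≡ 66
58^22 = 58^16·58^4·58^2 ≡ 1  ← first divisor giving 1
The order is 22.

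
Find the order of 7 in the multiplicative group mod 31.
15

31 is prime, so ord(7) divides φ(31) = 30.
Divisors of 30: 1, 2, 3, 5, 6, 10, 15, 30.
Repeated squaring: 7^1 ≡ 7, 7^2 ≡ 18, 7^4 ≡ 14, 7^8 ≡ 10, 7^16 ≡ 7 (mod 31).
Test 7^d mod 31 for each divisor d in increasing order:
7^1 ≡ 7
7^2 ≡ 18
7^3 = 7^2·7^1 ≡ 2
7^5 = 7^4·7^1 ≡ 5
7^6 = 7^4·7^2 ≡ 4
7^10 = 7^8·7^2 ≡ 25
7^15 = 7^8·7^4·7^2·7^1 ≡ 1  ← first divisor giving 1
The order is 15.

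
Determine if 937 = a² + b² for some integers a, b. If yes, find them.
19² + 24² (a=19, b=24)

Factorization: 937 = 937
By Fermat: n is sum of two squares iff every prime p ≡ 3 (mod 4) appears to even power.
All primes ≡ 3 (mod 4) appear to even power.
Search a = 0, 1, 2, … for 937 - a² a perfect square: first hit at a = 19: 937 - 361 = 576 = 24².
937 = 19² + 24² = 361 + 576 ✓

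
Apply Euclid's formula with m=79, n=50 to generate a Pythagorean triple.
(3741, 7900, 8741)

Euclid's formula: a = m² - n², b = 2mn, c = m² + n²
m = 79, n = 50
a = 79² - 50² = 6241 - 2500 = 3741
b = 2 × 79 × 50 = 7900
c = 79² + 50² = 6241 + 2500 = 8741
Verification: 3741² + 7900² = 13995081 + 62410000 = 76405081 = 8741² ✓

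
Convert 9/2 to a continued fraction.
[4; 2]

Euclidean algorithm steps:
9 = 4 × 2 + 1
2 = 2 × 1 + 0
Continued fraction: [4; 2]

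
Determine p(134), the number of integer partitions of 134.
8149040695

p(n) counts ways to write n as a sum of positive integers (order ignored).
Euler's pentagonal recurrence: p(k) = p(k-1) + p(k-2) - p(k-5) - p(k-7) + p(k-12) + p(k-15) - ... (offsets j(3j∓1)/2, signs ++--, p(0)=1, p(<0)=0).
DP table for k = 0..133: p(0)=1, p(1)=1, p(2)=2, p(3)=3, p(4)=5, p(5)=7, p(6)=11, p(7)=15, p(8)=22, p(9)=30, p(10)=42, p(11)=56, p(12)=77, p(13)=101, p(14)=135, p(15)=176, p(16)=231, p(17)=297, p(18)=385, p(19)=490, p(20)=627, p(21)=792, p(22)=1002, p(23)=1255, p(24)=1575, p(25)=1958, p(26)=2436, p(27)=3010, p(28)=3718, p(29)=4565, p(30)=5604, p(31)=6842, p(32)=8349, p(33)=10143, p(34)=12310, p(35)=14883, p(36)=17977, p(37)=21637, p(38)=26015, p(39)=31185, p(40)=37338, p(41)=44583, p(42)=53174, p(43)=63261, p(44)=75175, p(45)=89134, p(46)=105558, p(47)=124754, p(48)=147273, p(49)=173525, p(50)=204226, p(51)=239943, p(52)=281589, p(53)=329931, p(54)=386155, p(55)=451276, p(56)=526823, p(57)=614154, p(58)=715220, p(59)=831820, p(60)=966467, p(61)=1121505, p(62)=1300156, p(63)=1505499, p(64)=1741630, p(65)=2012558, p(66)=2323520, p(67)=2679689, p(68)=3087735, p(69)=3554345, p(70)=4087968, p(71)=4697205, p(72)=5392783, p(73)=6185689, p(74)=7089500, p(75)=8118264, p(76)=9289091, p(77)=10619863, p(78)=12132164, p(79)=13848650, p(80)=15796476, p(81)=18004327, p(82)=20506255, p(83)=23338469, p(84)=26543660, p(85)=30167357, p(86)=34262962, p(87)=38887673, p(88)=44108109, p(89)=49995925, p(90)=56634173, p(91)=64112359, p(92)=72533807, p(93)=82010177, p(94)=92669720, p(95)=104651419, p(96)=118114304, p(97)=133230930, p(98)=150198136, p(99)=169229875, p(100)=190569292, p(101)=214481126, p(102)=241265379, p(103)=271248950, p(104)=304801365, p(105)=342325709, p(106)=384276336, p(107)=431149389, p(108)=483502844, p(109)=541946240, p(110)=607163746, p(111)=679903203, p(112)=761002156, p(113)=851376628, p(114)=952050665, p(115)=1064144451, p(116)=1188908248, p(117)=1327710076, p(118)=1482074143, p(119)=1653668665, p(120)=1844349560, p(121)=2056148051, p(122)=2291320912, p(123)=2552338241, p(124)=2841940500, p(125)=3163127352, p(126)=3519222692, p(127)=3913864295, p(128)=4351078600, p(129)=4835271870, p(130)=5371315400, p(131)=5964539504, p(132)=6620830889, p(133)=7346629512.
Final step: p(134) = p(133) + p(132) - p(129) - p(127) + p(122) + p(119) - p(112) - p(108) + p(99) + p(94) - p(83) - p(77) + p(64) + p(57) - p(42) - p(34) + p(17) + p(8)
= 7346629512 + 6620830889 - 4835271870 - 3913864295 + 2291320912 + 1653668665 - 761002156 - 483502844 + 169229875 + 92669720 - 23338469 - 10619863 + 1741630 + 614154 - 53174 - 12310 + 297 + 22
= 8149040695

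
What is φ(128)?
64

128 = 2^7
φ(n) = n × ∏(1 - 1/p) for each prime p dividing n
φ(128) = 128 × (1 - 1/2) = 64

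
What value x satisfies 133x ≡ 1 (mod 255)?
232

gcd(133, 255) = 1, so the inverse exists.
Extended Euclidean algorithm on (255, 133):
255 = 1 × 133 + 122  ⟹  122 = (1)·255 + (-1)·133
133 = 1 × 122 + 11  ⟹  11 = (-1)·255 + (2)·133
122 = 11 × 11 + 1  ⟹  1 = (12)·255 + (-23)·133
So (-23)·133 ≡ 1 (mod 255), i.e. 133^(-1) ≡ -23 ≡ 232 (mod 255).
Check: 133 × 232 = 30856 ≡ 1 (mod 255)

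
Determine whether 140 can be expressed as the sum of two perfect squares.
Not possible

Factorization: 140 = 2^2 × 5 × 7
By Fermat: n is sum of two squares iff every prime p ≡ 3 (mod 4) appears to even power.
Prime(s) ≡ 3 (mod 4) with odd exponent: [(7, 1)]
Therefore 140 cannot be expressed as a² + b².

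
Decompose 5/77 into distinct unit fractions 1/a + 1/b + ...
1/16 + 1/411 + 1/506352

Greedy algorithm:
5/77: ceiling(77/5) = 16, use 1/16
3/1232: ceiling(1232/3) = 411, use 1/411
1/506352: ceiling(506352/1) = 506352, use 1/506352
Result: 5/77 = 1/16 + 1/411 + 1/506352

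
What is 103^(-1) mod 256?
87

gcd(103, 256) = 1, so the inverse exists.
Extended Euclidean algorithm on (256, 103):
256 = 2 × 103 + 50  ⟹  50 = (1)·256 + (-2)·103
103 = 2 × 50 + 3  ⟹  3 = (-2)·256 + (5)·103
50 = 16 × 3 + 2  ⟹  2 = (33)·256 + (-82)·103
3 = 1 × 2 + 1  ⟹  1 = (-35)·256 + (87)·103
So (87)·103 ≡ 1 (mod 256), i.e. 103^(-1) ≡ 87 (mod 256).
Check: 103 × 87 = 8961 ≡ 1 (mod 256)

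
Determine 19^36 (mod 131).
39

Repeated squaring. Binary of 36 = 100100.
19^1 ≡ 19 (mod 131); 19^2 ≡ 99 (mod 131); 19^4 ≡ 107 (mod 131); 19^8 ≡ 52 (mod 131); 19^16 ≡ 84 (mod 131); 19^32 ≡ 113 (mod 131)
19^36 = 19^4 × 19^32 ≡ 39 (mod 131)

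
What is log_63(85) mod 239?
46

Baby-step giant-step with step n = ⌈√239⌉ = 16.
Baby steps 63^j mod 239 (j:value) for j=0..15: 0:1, 1:63, 2:145, 3:53, 4:232, 5:37, 6:180, 7:107, 8:49, 9:219, 10:174, 11:207, 12:135, 13:140, 14:216, 15:224.
Giant-step multiplier: 63^(-16) ≡ 63^(238-16) = 63^222 ≡ 87 (mod 239).
Giant steps γ_i = 85·87^i mod 239: γ_0=85, γ_1=225, γ_2=216 (in table at j=14).
x = i·n + j = 2·16 + 14 = 46.
Check: 63^46 ≡ 85 (mod 239).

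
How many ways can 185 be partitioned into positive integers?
1071823774337

p(n) counts ways to write n as a sum of positive integers (order ignored).
Euler's pentagonal recurrence: p(k) = p(k-1) + p(k-2) - p(k-5) - p(k-7) + p(k-12) + p(k-15) - ... (offsets j(3j∓1)/2, signs ++--, p(0)=1, p(<0)=0).
DP table for k = 0..184: p(0)=1, p(1)=1, p(2)=2, p(3)=3, p(4)=5, p(5)=7, p(6)=11, p(7)=15, p(8)=22, p(9)=30, p(10)=42, p(11)=56, p(12)=77, p(13)=101, p(14)=135, p(15)=176, p(16)=231, p(17)=297, p(18)=385, p(19)=490, p(20)=627, p(21)=792, p(22)=1002, p(23)=1255, p(24)=1575, p(25)=1958, p(26)=2436, p(27)=3010, p(28)=3718, p(29)=4565, p(30)=5604, p(31)=6842, p(32)=8349, p(33)=10143, p(34)=12310, p(35)=14883, p(36)=17977, p(37)=21637, p(38)=26015, p(39)=31185, p(40)=37338, p(41)=44583, p(42)=53174, p(43)=63261, p(44)=75175, p(45)=89134, p(46)=105558, p(47)=124754, p(48)=147273, p(49)=173525, p(50)=204226, p(51)=239943, p(52)=281589, p(53)=329931, p(54)=386155, p(55)=451276, p(56)=526823, p(57)=614154, p(58)=715220, p(59)=831820, p(60)=966467, p(61)=1121505, p(62)=1300156, p(63)=1505499, p(64)=1741630, p(65)=2012558, p(66)=2323520, p(67)=2679689, p(68)=3087735, p(69)=3554345, p(70)=4087968, p(71)=4697205, p(72)=5392783, p(73)=6185689, p(74)=7089500, p(75)=8118264, p(76)=9289091, p(77)=10619863, p(78)=12132164, p(79)=13848650, p(80)=15796476, p(81)=18004327, p(82)=20506255, p(83)=23338469, p(84)=26543660, p(85)=30167357, p(86)=34262962, p(87)=38887673, p(88)=44108109, p(89)=49995925, p(90)=56634173, p(91)=64112359, p(92)=72533807, p(93)=82010177, p(94)=92669720, p(95)=104651419, p(96)=118114304, p(97)=133230930, p(98)=150198136, p(99)=169229875, p(100)=190569292, p(101)=214481126, p(102)=241265379, p(103)=271248950, p(104)=304801365, p(105)=342325709, p(106)=384276336, p(107)=431149389, p(108)=483502844, p(109)=541946240, p(110)=607163746, p(111)=679903203, p(112)=761002156, p(113)=851376628, p(114)=952050665, p(115)=1064144451, p(116)=1188908248, p(117)=1327710076, p(118)=1482074143, p(119)=1653668665, p(120)=1844349560, p(121)=2056148051, p(122)=2291320912, p(123)=2552338241, p(124)=2841940500, p(125)=3163127352, p(126)=3519222692, p(127)=3913864295, p(128)=4351078600, p(129)=4835271870, p(130)=5371315400, p(131)=5964539504, p(132)=6620830889, p(133)=7346629512, p(134)=8149040695, p(135)=9035836076, p(136)=10015581680, p(137)=11097645016, p(138)=12292341831, p(139)=13610949895, p(140)=15065878135, p(141)=16670689208, p(142)=18440293320, p(143)=20390982757, p(144)=22540654445, p(145)=24908858009, p(146)=27517052599, p(147)=30388671978, p(148)=33549419497, p(149)=37027355200, p(150)=40853235313, p(151)=45060624582, p(152)=49686288421, p(153)=54770336324, p(154)=60356673280, p(155)=66493182097, p(156)=73232243759, p(157)=80630964769, p(158)=88751778802, p(159)=97662728555, p(160)=107438159466, p(161)=118159068427, p(162)=129913904637, p(163)=142798995930, p(164)=156919475295, p(165)=172389800255, p(166)=189334822579, p(167)=207890420102, p(168)=228204732751, p(169)=250438925115, p(170)=274768617130, p(171)=301384802048, p(172)=330495499613, p(173)=362326859895, p(174)=397125074750, p(175)=435157697830, p(176)=476715857290, p(177)=522115831195, p(178)=571701605655, p(179)=625846753120, p(180)=684957390936, p(181)=749474411781, p(182)=819876908323, p(183)=896684817527, p(184)=980462880430.
Final step: p(185) = p(184) + p(183) - p(180) - p(178) + p(173) + p(170) - p(163) - p(159) + p(150) + p(145) - p(134) - p(128) + p(115) + p(108) - p(93) - p(85) + p(68) + p(59) - p(40) - p(30) + p(9)
= 980462880430 + 896684817527 - 684957390936 - 571701605655 + 362326859895 + 274768617130 - 142798995930 - 97662728555 + 40853235313 + 24908858009 - 8149040695 - 4351078600 + 1064144451 + 483502844 - 82010177 - 30167357 + 3087735 + 831820 - 37338 - 5604 + 30
= 1071823774337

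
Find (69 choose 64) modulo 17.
0

Using Lucas' theorem:
Write n=69 and k=64 in base 17:
n in base 17: [4, 1]
k in base 17: [3, 13]
C(69,64) mod 17 = ∏ C(n_i, k_i) mod 17
Digit binomials (mod 17): C(4,3) = 4; C(1,13) = 0 (k_i > n_i)
Product: 4 × 0 = 0 ≡ 0 (mod 17)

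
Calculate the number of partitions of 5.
7

p(n) counts ways to write n as a sum of positive integers (order ignored).
Examples: 5; 4 + 1; 3 + 2; 3 + 1 + 1; 2 + 2 + 1; ... (7 total)
p(5) = 7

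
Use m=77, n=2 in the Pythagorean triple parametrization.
(5925, 308, 5933)

Euclid's formula: a = m² - n², b = 2mn, c = m² + n²
m = 77, n = 2
a = 77² - 2² = 5929 - 4 = 5925
b = 2 × 77 × 2 = 308
c = 77² + 2² = 5929 + 4 = 5933
Verification: 5925² + 308² = 35105625 + 94864 = 35200489 = 5933² ✓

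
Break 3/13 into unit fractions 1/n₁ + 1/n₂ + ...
1/5 + 1/33 + 1/2145

Greedy algorithm:
3/13: ceiling(13/3) = 5, use 1/5
2/65: ceiling(65/2) = 33, use 1/33
1/2145: ceiling(2145/1) = 2145, use 1/2145
Result: 3/13 = 1/5 + 1/33 + 1/2145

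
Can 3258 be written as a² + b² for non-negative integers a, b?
3² + 57² (a=3, b=57)

Factorization: 3258 = 2 × 3^2 × 181
By Fermat: n is sum of two squares iff every prime p ≡ 3 (mod 4) appears to even power.
All primes ≡ 3 (mod 4) appear to even power.
Search a = 0, 1, 2, … for 3258 - a² a perfect square: first hit at a = 3: 3258 - 9 = 3249 = 57².
3258 = 3² + 57² = 9 + 3249 ✓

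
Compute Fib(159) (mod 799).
236

Matrix identity: Q^n = [[F_(n+1), F_n], [F_n, F_(n-1)]] with Q = [[1,1],[1,0]].
n = 159 = 10011111₂. Square-and-multiply, entries mod 799:
Q^1 = [[1,1],[1,0]]
Q^2 = (Q^1)² = [[2,1],[1,1]]
Q^4 = (Q^2)² = [[5,3],[3,2]]
Q^9 = (Q^4)²·Q = [[55,34],[34,21]]
Q^19 = (Q^9)²·Q = [[373,186],[186,187]]
Q^39 = (Q^19)²·Q = [[632,342],[342,290]]
Q^79 = (Q^39)²·Q = [[752,234],[234,518]]
Q^159 = (Q^79)²·Q = [[188,236],[236,751]]
F_159 mod 799 = Q^159[0][1] = 236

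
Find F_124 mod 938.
459

Matrix identity: Q^n = [[F_(n+1), F_n], [F_n, F_(n-1)]] with Q = [[1,1],[1,0]].
n = 124 = 1111100₂. Square-and-multiply, entries mod 938:
Q^1 = [[1,1],[1,0]]
Q^3 = (Q^1)²·Q = [[3,2],[2,1]]
Q^7 = (Q^3)²·Q = [[21,13],[13,8]]
Q^15 = (Q^7)²·Q = [[49,610],[610,377]]
Q^31 = (Q^15)²·Q = [[273,239],[239,34]]
Q^62 = (Q^31)² = [[330,209],[209,121]]
Q^124 = (Q^62)² = [[625,459],[459,166]]
F_124 mod 938 = Q^124[0][1] = 459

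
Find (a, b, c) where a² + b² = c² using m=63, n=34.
(2813, 4284, 5125)

Euclid's formula: a = m² - n², b = 2mn, c = m² + n²
m = 63, n = 34
a = 63² - 34² = 3969 - 1156 = 2813
b = 2 × 63 × 34 = 4284
c = 63² + 34² = 3969 + 1156 = 5125
Verification: 2813² + 4284² = 7912969 + 18352656 = 26265625 = 5125² ✓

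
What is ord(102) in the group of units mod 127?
42

127 is prime, so ord(102) divides φ(127) = 126.
Divisors of 126: 1, 2, 3, 6, 7, 9, 14, 18, 21, 42, 63, 126.
Repeated squaring: 102^1 ≡ 102, 102^2 ≡ 117, 102^4 ≡ 100, 102^8 ≡ 94, 102^16 ≡ 73, 102^32 ≡ 122, 102^64 ≡ 25 (mod 127).
Test 102^d mod 127 for each divisor d in increasing order:
102^1 ≡ 102
102^2 ≡ 117
102^3 = 102^2·102^1 ≡ 123
102^6 = 102^4·102^2 ≡ 16
102^7 = 102^4·102^2·102^1 ≡ 108
102^9 = 102^8·102^1 ≡ 63
102^14 = 102^8·102^4·102^2 ≡ 107
102^18 = 102^16·102^2 ≡ 32
102^21 = 102^16·102^4·102^1 ≡ 126
102^42 = 102^32·102^8·102^2 ≡ 1  ← first divisor giving 1
The order is 42.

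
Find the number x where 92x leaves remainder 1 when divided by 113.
43

gcd(92, 113) = 1, so the inverse exists.
Extended Euclidean algorithm on (113, 92):
113 = 1 × 92 + 21  ⟹  21 = (1)·113 + (-1)·92
92 = 4 × 21 + 8  ⟹  8 = (-4)·113 + (5)·92
21 = 2 × 8 + 5  ⟹  5 = (9)·113 + (-11)·92
8 = 1 × 5 + 3  ⟹  3 = (-13)·113 + (16)·92
5 = 1 × 3 + 2  ⟹  2 = (22)·113 + (-27)·92
3 = 1 × 2 + 1  ⟹  1 = (-35)·113 + (43)·92
So (43)·92 ≡ 1 (mod 113), i.e. 92^(-1) ≡ 43 (mod 113).
Check: 92 × 43 = 3956 ≡ 1 (mod 113)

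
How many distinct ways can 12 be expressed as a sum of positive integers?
77

p(n) counts ways to write n as a sum of positive integers (order ignored).
Euler's pentagonal recurrence: p(k) = p(k-1) + p(k-2) - p(k-5) - p(k-7) + p(k-12) + p(k-15) - ... (offsets j(3j∓1)/2, signs ++--, p(0)=1, p(<0)=0).
DP table for k = 0..11: p(0)=1, p(1)=1, p(2)=2, p(3)=3, p(4)=5, p(5)=7, p(6)=11, p(7)=15, p(8)=22, p(9)=30, p(10)=42, p(11)=56.
Final step: p(12) = p(11) + p(10) - p(7) - p(5) + p(0)
= 56 + 42 - 15 - 7 + 1
= 77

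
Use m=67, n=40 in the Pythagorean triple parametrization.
(2889, 5360, 6089)

Euclid's formula: a = m² - n², b = 2mn, c = m² + n²
m = 67, n = 40
a = 67² - 40² = 4489 - 1600 = 2889
b = 2 × 67 × 40 = 5360
c = 67² + 40² = 4489 + 1600 = 6089
Verification: 2889² + 5360² = 8346321 + 28729600 = 37075921 = 6089² ✓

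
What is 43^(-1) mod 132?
43

gcd(43, 132) = 1, so the inverse exists.
Extended Euclidean algorithm on (132, 43):
132 = 3 × 43 + 3  ⟹  3 = (1)·132 + (-3)·43
43 = 14 × 3 + 1  ⟹  1 = (-14)·132 + (43)·43
So (43)·43 ≡ 1 (mod 132), i.e. 43^(-1) ≡ 43 (mod 132).
Check: 43 × 43 = 1849 ≡ 1 (mod 132)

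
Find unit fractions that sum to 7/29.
1/5 + 1/25 + 1/725

Greedy algorithm:
7/29: ceiling(29/7) = 5, use 1/5
6/145: ceiling(145/6) = 25, use 1/25
1/725: ceiling(725/1) = 725, use 1/725
Result: 7/29 = 1/5 + 1/25 + 1/725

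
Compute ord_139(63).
23

139 is prime, so ord(63) divides φ(139) = 138.
Divisors of 138: 1, 2, 3, 6, 23, 46, 69, 138.
Repeated squaring: 63^1 ≡ 63, 63^2 ≡ 77, 63^4 ≡ 91, 63^8 ≡ 80, 63^16 ≡ 6, 63^32 ≡ 36, 63^64 ≡ 45, 63^128 ≡ 79 (mod 139).
Test 63^d mod 139 for each divisor d in increasing order:
63^1 ≡ 63
63^2 ≡ 77
63^3 = 63^2·63^1 ≡ 125
63^6 = 63^4·63^2 ≡ 57
63^23 = 63^16·63^4·63^2·63^1 ≡ 1  ← first divisor giving 1
The order is 23.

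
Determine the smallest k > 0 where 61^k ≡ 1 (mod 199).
11

199 is prime, so ord(61) divides φ(199) = 198.
Divisors of 198: 1, 2, 3, 6, 9, 11, 18, 22, 33, 66, 99, 198.
Repeated squaring: 61^1 ≡ 61, 61^2 ≡ 139, 61^4 ≡ 18, 61^8 ≡ 125, 61^16 ≡ 103, 61^32 ≡ 62, 61^64 ≡ 63, 61^128 ≡ 188 (mod 199).
Test 61^d mod 199 for each divisor d in increasing order:
61^1 ≡ 61
61^2 ≡ 139
61^3 = 61^2·61^1 ≡ 121
61^6 = 61^4·61^2 ≡ 114
61^9 = 61^8·61^1 ≡ 63
61^11 = 61^8·61^2·61^1 ≡ 1  ← first divisor giving 1
The order is 11.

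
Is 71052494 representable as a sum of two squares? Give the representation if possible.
Not possible

Factorization: 71052494 = 2 × 29 × 107^3
By Fermat: n is sum of two squares iff every prime p ≡ 3 (mod 4) appears to even power.
Prime(s) ≡ 3 (mod 4) with odd exponent: [(107, 3)]
Therefore 71052494 cannot be expressed as a² + b².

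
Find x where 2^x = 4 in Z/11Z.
2

Baby-step giant-step with step n = ⌈√11⌉ = 4.
Baby steps 2^j mod 11 (j:value) for j=0..3: 0:1, 1:2, 2:4, 3:8.
h = 4 is already in the table at j=2, so x = 2.
Check: 2^2 ≡ 4 (mod 11).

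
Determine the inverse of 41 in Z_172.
21

gcd(41, 172) = 1, so the inverse exists.
Extended Euclidean algorithm on (172, 41):
172 = 4 × 41 + 8  ⟹  8 = (1)·172 + (-4)·41
41 = 5 × 8 + 1  ⟹  1 = (-5)·172 + (21)·41
So (21)·41 ≡ 1 (mod 172), i.e. 41^(-1) ≡ 21 (mod 172).
Check: 41 × 21 = 861 ≡ 1 (mod 172)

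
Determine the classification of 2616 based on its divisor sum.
abundant

Proper divisors of 2616: sum = 1 + 2 + 3 + 4 + 6 + 8 + 12 + 24 + 109 + 218 + 327 + 436 + 654 + 872 + 1308 = 3984
Since 3984 > 2616, 2616 is abundant.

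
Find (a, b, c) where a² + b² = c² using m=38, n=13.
(1275, 988, 1613)

Euclid's formula: a = m² - n², b = 2mn, c = m² + n²
m = 38, n = 13
a = 38² - 13² = 1444 - 169 = 1275
b = 2 × 38 × 13 = 988
c = 38² + 13² = 1444 + 169 = 1613
Verification: 1275² + 988² = 1625625 + 976144 = 2601769 = 1613² ✓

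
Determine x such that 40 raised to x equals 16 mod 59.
52

Baby-step giant-step with step n = ⌈√59⌉ = 8.
Baby steps 40^j mod 59 (j:value) for j=0..7: 0:1, 1:40, 2:7, 3:44, 4:49, 5:13, 6:48, 7:32.
Giant-step multiplier: 40^(-8) ≡ 40^(58-8) = 40^50 ≡ 36 (mod 59).
Giant steps γ_i = 16·36^i mod 59: γ_0=16, γ_1=45, γ_2=27, γ_3=28, γ_4=5, γ_5=3, γ_6=49 (in table at j=4).
x = i·n + j = 6·8 + 4 = 52.
Check: 40^52 ≡ 16 (mod 59).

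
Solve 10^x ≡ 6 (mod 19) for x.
4

Baby-step giant-step with step n = ⌈√19⌉ = 5.
Baby steps 10^j mod 19 (j:value) for j=0..4: 0:1, 1:10, 2:5, 3:12, 4:6.
h = 6 is already in the table at j=4, so x = 4.
Check: 10^4 ≡ 6 (mod 19).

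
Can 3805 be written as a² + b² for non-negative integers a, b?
18² + 59² (a=18, b=59)

Factorization: 3805 = 5 × 761
By Fermat: n is sum of two squares iff every prime p ≡ 3 (mod 4) appears to even power.
All primes ≡ 3 (mod 4) appear to even power.
Search a = 0, 1, 2, … for 3805 - a² a perfect square: first hit at a = 18: 3805 - 324 = 3481 = 59².
3805 = 18² + 59² = 324 + 3481 ✓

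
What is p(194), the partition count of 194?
2366022741845

p(n) counts ways to write n as a sum of positive integers (order ignored).
Euler's pentagonal recurrence: p(k) = p(k-1) + p(k-2) - p(k-5) - p(k-7) + p(k-12) + p(k-15) - ... (offsets j(3j∓1)/2, signs ++--, p(0)=1, p(<0)=0).
DP table for k = 0..193: p(0)=1, p(1)=1, p(2)=2, p(3)=3, p(4)=5, p(5)=7, p(6)=11, p(7)=15, p(8)=22, p(9)=30, p(10)=42, p(11)=56, p(12)=77, p(13)=101, p(14)=135, p(15)=176, p(16)=231, p(17)=297, p(18)=385, p(19)=490, p(20)=627, p(21)=792, p(22)=1002, p(23)=1255, p(24)=1575, p(25)=1958, p(26)=2436, p(27)=3010, p(28)=3718, p(29)=4565, p(30)=5604, p(31)=6842, p(32)=8349, p(33)=10143, p(34)=12310, p(35)=14883, p(36)=17977, p(37)=21637, p(38)=26015, p(39)=31185, p(40)=37338, p(41)=44583, p(42)=53174, p(43)=63261, p(44)=75175, p(45)=89134, p(46)=105558, p(47)=124754, p(48)=147273, p(49)=173525, p(50)=204226, p(51)=239943, p(52)=281589, p(53)=329931, p(54)=386155, p(55)=451276, p(56)=526823, p(57)=614154, p(58)=715220, p(59)=831820, p(60)=966467, p(61)=1121505, p(62)=1300156, p(63)=1505499, p(64)=1741630, p(65)=2012558, p(66)=2323520, p(67)=2679689, p(68)=3087735, p(69)=3554345, p(70)=4087968, p(71)=4697205, p(72)=5392783, p(73)=6185689, p(74)=7089500, p(75)=8118264, p(76)=9289091, p(77)=10619863, p(78)=12132164, p(79)=13848650, p(80)=15796476, p(81)=18004327, p(82)=20506255, p(83)=23338469, p(84)=26543660, p(85)=30167357, p(86)=34262962, p(87)=38887673, p(88)=44108109, p(89)=49995925, p(90)=56634173, p(91)=64112359, p(92)=72533807, p(93)=82010177, p(94)=92669720, p(95)=104651419, p(96)=118114304, p(97)=133230930, p(98)=150198136, p(99)=169229875, p(100)=190569292, p(101)=214481126, p(102)=241265379, p(103)=271248950, p(104)=304801365, p(105)=342325709, p(106)=384276336, p(107)=431149389, p(108)=483502844, p(109)=541946240, p(110)=607163746, p(111)=679903203, p(112)=761002156, p(113)=851376628, p(114)=952050665, p(115)=1064144451, p(116)=1188908248, p(117)=1327710076, p(118)=1482074143, p(119)=1653668665, p(120)=1844349560, p(121)=2056148051, p(122)=2291320912, p(123)=2552338241, p(124)=2841940500, p(125)=3163127352, p(126)=3519222692, p(127)=3913864295, p(128)=4351078600, p(129)=4835271870, p(130)=5371315400, p(131)=5964539504, p(132)=6620830889, p(133)=7346629512, p(134)=8149040695, p(135)=9035836076, p(136)=10015581680, p(137)=11097645016, p(138)=12292341831, p(139)=13610949895, p(140)=15065878135, p(141)=16670689208, p(142)=18440293320, p(143)=20390982757, p(144)=22540654445, p(145)=24908858009, p(146)=27517052599, p(147)=30388671978, p(148)=33549419497, p(149)=37027355200, p(150)=40853235313, p(151)=45060624582, p(152)=49686288421, p(153)=54770336324, p(154)=60356673280, p(155)=66493182097, p(156)=73232243759, p(157)=80630964769, p(158)=88751778802, p(159)=97662728555, p(160)=107438159466, p(161)=118159068427, p(162)=129913904637, p(163)=142798995930, p(164)=156919475295, p(165)=172389800255, p(166)=189334822579, p(167)=207890420102, p(168)=228204732751, p(169)=250438925115, p(170)=274768617130, p(171)=301384802048, p(172)=330495499613, p(173)=362326859895, p(174)=397125074750, p(175)=435157697830, p(176)=476715857290, p(177)=522115831195, p(178)=571701605655, p(179)=625846753120, p(180)=684957390936, p(181)=749474411781, p(182)=819876908323, p(183)=896684817527, p(184)=980462880430, p(185)=1071823774337, p(186)=1171432692373, p(187)=1280011042268, p(188)=1398341745571, p(189)=1527273599625, p(190)=1667727404093, p(191)=1820701100652, p(192)=1987276856363, p(193)=2168627105469.
Final step: p(194) = p(193) + p(192) - p(189) - p(187) + p(182) + p(179) - p(172) - p(168) + p(159) + p(154) - p(143) - p(137) + p(124) + p(117) - p(102) - p(94) + p(77) + p(68) - p(49) - p(39) + p(18) + p(7)
= 2168627105469 + 1987276856363 - 1527273599625 - 1280011042268 + 819876908323 + 625846753120 - 330495499613 - 228204732751 + 97662728555 + 60356673280 - 20390982757 - 11097645016 + 2841940500 + 1327710076 - 241265379 - 92669720 + 10619863 + 3087735 - 173525 - 31185 + 385 + 15
= 2366022741845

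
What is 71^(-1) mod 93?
38

gcd(71, 93) = 1, so the inverse exists.
Extended Euclidean algorithm on (93, 71):
93 = 1 × 71 + 22  ⟹  22 = (1)·93 + (-1)·71
71 = 3 × 22 + 5  ⟹  5 = (-3)·93 + (4)·71
22 = 4 × 5 + 2  ⟹  2 = (13)·93 + (-17)·71
5 = 2 × 2 + 1  ⟹  1 = (-29)·93 + (38)·71
So (38)·71 ≡ 1 (mod 93), i.e. 71^(-1) ≡ 38 (mod 93).
Check: 71 × 38 = 2698 ≡ 1 (mod 93)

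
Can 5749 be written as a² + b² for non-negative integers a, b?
50² + 57² (a=50, b=57)

Factorization: 5749 = 5749
By Fermat: n is sum of two squares iff every prime p ≡ 3 (mod 4) appears to even power.
All primes ≡ 3 (mod 4) appear to even power.
Search a = 0, 1, 2, … for 5749 - a² a perfect square: first hit at a = 50: 5749 - 2500 = 3249 = 57².
5749 = 50² + 57² = 2500 + 3249 ✓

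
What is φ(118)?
58

118 = 2 × 59
φ(n) = n × ∏(1 - 1/p) for each prime p dividing n
φ(118) = 118 × (1 - 1/2) × (1 - 1/59) = 58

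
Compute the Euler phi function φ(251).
250

251 = 251
φ(n) = n × ∏(1 - 1/p) for each prime p dividing n
φ(251) = 251 × (1 - 1/251) = 250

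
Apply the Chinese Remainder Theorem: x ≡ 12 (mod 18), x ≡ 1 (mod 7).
120

Using Chinese Remainder Theorem:
M = 18 × 7 = 126
M1 = 7, M2 = 18
y1 = 7^(-1) mod 18 = 13
y2 = 18^(-1) mod 7 = 2
x = (12×7×13 + 1×18×2) mod 126 = 120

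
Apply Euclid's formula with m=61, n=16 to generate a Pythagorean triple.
(3465, 1952, 3977)

Euclid's formula: a = m² - n², b = 2mn, c = m² + n²
m = 61, n = 16
a = 61² - 16² = 3721 - 256 = 3465
b = 2 × 61 × 16 = 1952
c = 61² + 16² = 3721 + 256 = 3977
Verification: 3465² + 1952² = 12006225 + 3810304 = 15816529 = 3977² ✓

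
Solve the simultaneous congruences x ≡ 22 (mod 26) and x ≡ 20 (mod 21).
230

Using Chinese Remainder Theorem:
M = 26 × 21 = 546
M1 = 21, M2 = 26
y1 = 21^(-1) mod 26 = 5
y2 = 26^(-1) mod 21 = 17
x = (22×21×5 + 20×26×17) mod 546 = 230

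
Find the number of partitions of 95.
104651419

p(n) counts ways to write n as a sum of positive integers (order ignored).
Euler's pentagonal recurrence: p(k) = p(k-1) + p(k-2) - p(k-5) - p(k-7) + p(k-12) + p(k-15) - ... (offsets j(3j∓1)/2, signs ++--, p(0)=1, p(<0)=0).
DP table for k = 0..94: p(0)=1, p(1)=1, p(2)=2, p(3)=3, p(4)=5, p(5)=7, p(6)=11, p(7)=15, p(8)=22, p(9)=30, p(10)=42, p(11)=56, p(12)=77, p(13)=101, p(14)=135, p(15)=176, p(16)=231, p(17)=297, p(18)=385, p(19)=490, p(20)=627, p(21)=792, p(22)=1002, p(23)=1255, p(24)=1575, p(25)=1958, p(26)=2436, p(27)=3010, p(28)=3718, p(29)=4565, p(30)=5604, p(31)=6842, p(32)=8349, p(33)=10143, p(34)=12310, p(35)=14883, p(36)=17977, p(37)=21637, p(38)=26015, p(39)=31185, p(40)=37338, p(41)=44583, p(42)=53174, p(43)=63261, p(44)=75175, p(45)=89134, p(46)=105558, p(47)=124754, p(48)=147273, p(49)=173525, p(50)=204226, p(51)=239943, p(52)=281589, p(53)=329931, p(54)=386155, p(55)=451276, p(56)=526823, p(57)=614154, p(58)=715220, p(59)=831820, p(60)=966467, p(61)=1121505, p(62)=1300156, p(63)=1505499, p(64)=1741630, p(65)=2012558, p(66)=2323520, p(67)=2679689, p(68)=3087735, p(69)=3554345, p(70)=4087968, p(71)=4697205, p(72)=5392783, p(73)=6185689, p(74)=7089500, p(75)=8118264, p(76)=9289091, p(77)=10619863, p(78)=12132164, p(79)=13848650, p(80)=15796476, p(81)=18004327, p(82)=20506255, p(83)=23338469, p(84)=26543660, p(85)=30167357, p(86)=34262962, p(87)=38887673, p(88)=44108109, p(89)=49995925, p(90)=56634173, p(91)=64112359, p(92)=72533807, p(93)=82010177, p(94)=92669720.
Final step: p(95) = p(94) + p(93) - p(90) - p(88) + p(83) + p(80) - p(73) - p(69) + p(60) + p(55) - p(44) - p(38) + p(25) + p(18) - p(3)
= 92669720 + 82010177 - 56634173 - 44108109 + 23338469 + 15796476 - 6185689 - 3554345 + 966467 + 451276 - 75175 - 26015 + 1958 + 385 - 3
= 104651419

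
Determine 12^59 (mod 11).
1

Repeated squaring. Binary of 59 = 111011.
12^1 ≡ 1 (mod 11); 12^2 ≡ 1 (mod 11); 12^4 ≡ 1 (mod 11); 12^8 ≡ 1 (mod 11); 12^16 ≡ 1 (mod 11); 12^32 ≡ 1 (mod 11)
12^59 = 12^1 × 12^2 × 12^8 × 12^16 × 12^32 ≡ 1 (mod 11)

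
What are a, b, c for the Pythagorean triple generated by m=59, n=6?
(3445, 708, 3517)

Euclid's formula: a = m² - n², b = 2mn, c = m² + n²
m = 59, n = 6
a = 59² - 6² = 3481 - 36 = 3445
b = 2 × 59 × 6 = 708
c = 59² + 6² = 3481 + 36 = 3517
Verification: 3445² + 708² = 11868025 + 501264 = 12369289 = 3517² ✓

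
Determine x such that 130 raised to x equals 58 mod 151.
58

Baby-step giant-step with step n = ⌈√151⌉ = 13.
Baby steps 130^j mod 151 (j:value) for j=0..12: 0:1, 1:130, 2:139, 3:101, 4:144, 5:147, 6:84, 7:48, 8:49, 9:28, 10:16, 11:117, 12:110.
Giant-step multiplier: 130^(-13) ≡ 130^(150-13) = 130^137 ≡ 104 (mod 151).
Giant steps γ_i = 58·104^i mod 151: γ_0=58, γ_1=143, γ_2=74, γ_3=146, γ_4=84 (in table at j=6).
x = i·n + j = 4·13 + 6 = 58.
Check: 130^58 ≡ 58 (mod 151).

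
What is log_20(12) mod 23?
4

Baby-step giant-step with step n = ⌈√23⌉ = 5.
Baby steps 20^j mod 23 (j:value) for j=0..4: 0:1, 1:20, 2:9, 3:19, 4:12.
h = 12 is already in the table at j=4, so x = 4.
Check: 20^4 ≡ 12 (mod 23).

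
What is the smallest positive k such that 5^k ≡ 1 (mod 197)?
196

197 is prime, so ord(5) divides φ(197) = 196.
Divisors of 196: 1, 2, 4, 7, 14, 28, 49, 98, 196.
Repeated squaring: 5^1 ≡ 5, 5^2 ≡ 25, 5^4 ≡ 34, 5^8 ≡ 171, 5^16 ≡ 85, 5^32 ≡ 133, 5^64 ≡ 156, 5^128 ≡ 105 (mod 197).
Test 5^d mod 197 for each divisor d in increasing order:
5^1 ≡ 5
5^2 ≡ 25
5^4 ≡ 34
5^7 = 5^4·5^2·5^1 ≡ 113
5^14 = 5^8·5^4·5^2 ≡ 161
5^28 = 5^16·5^8·5^4 ≡ 114
5^49 = 5^32·5^16·5^1 ≡ 183
5^98 = 5^64·5^32·5^2 ≡ 196
5^196 = 5^128·5^64·5^4 ≡ 1  ← first divisor giving 1
The order is 196.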